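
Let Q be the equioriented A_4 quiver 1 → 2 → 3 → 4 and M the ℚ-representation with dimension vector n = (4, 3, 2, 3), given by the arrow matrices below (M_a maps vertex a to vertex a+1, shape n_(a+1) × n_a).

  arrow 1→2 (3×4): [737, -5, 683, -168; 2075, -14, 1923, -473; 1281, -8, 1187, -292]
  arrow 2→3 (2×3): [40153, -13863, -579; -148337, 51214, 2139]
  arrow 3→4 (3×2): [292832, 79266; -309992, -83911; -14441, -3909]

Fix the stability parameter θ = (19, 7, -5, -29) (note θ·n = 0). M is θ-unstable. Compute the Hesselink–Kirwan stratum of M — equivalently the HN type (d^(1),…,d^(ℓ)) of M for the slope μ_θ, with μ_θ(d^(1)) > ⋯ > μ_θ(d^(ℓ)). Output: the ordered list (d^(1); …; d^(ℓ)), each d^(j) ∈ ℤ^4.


Interval decomposition of M: I[1,1], I[1,2], I[1,4]^2, I[4,4].
HN type (ℓ=4): μ^(1)=19; μ^(2)=13; μ^(3)=-2; μ^(4)=-29

((1, 0, 0, 0); (1, 1, 0, 0); (2, 2, 2, 2); (0, 0, 0, 1))


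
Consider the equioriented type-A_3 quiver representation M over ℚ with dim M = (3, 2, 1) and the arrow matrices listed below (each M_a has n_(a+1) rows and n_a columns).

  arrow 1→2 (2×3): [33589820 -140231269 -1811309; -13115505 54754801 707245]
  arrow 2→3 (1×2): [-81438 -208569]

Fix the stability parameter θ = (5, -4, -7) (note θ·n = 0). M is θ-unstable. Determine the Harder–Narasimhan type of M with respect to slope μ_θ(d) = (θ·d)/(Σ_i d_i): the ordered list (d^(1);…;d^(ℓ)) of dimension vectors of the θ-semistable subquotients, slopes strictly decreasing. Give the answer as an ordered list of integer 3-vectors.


Interval decomposition of M: I[1,1], I[1,2], I[1,3].
HN type (ℓ=3): μ^(1)=5; μ^(2)=1/2; μ^(3)=-2

((1, 0, 0); (1, 1, 0); (1, 1, 1))


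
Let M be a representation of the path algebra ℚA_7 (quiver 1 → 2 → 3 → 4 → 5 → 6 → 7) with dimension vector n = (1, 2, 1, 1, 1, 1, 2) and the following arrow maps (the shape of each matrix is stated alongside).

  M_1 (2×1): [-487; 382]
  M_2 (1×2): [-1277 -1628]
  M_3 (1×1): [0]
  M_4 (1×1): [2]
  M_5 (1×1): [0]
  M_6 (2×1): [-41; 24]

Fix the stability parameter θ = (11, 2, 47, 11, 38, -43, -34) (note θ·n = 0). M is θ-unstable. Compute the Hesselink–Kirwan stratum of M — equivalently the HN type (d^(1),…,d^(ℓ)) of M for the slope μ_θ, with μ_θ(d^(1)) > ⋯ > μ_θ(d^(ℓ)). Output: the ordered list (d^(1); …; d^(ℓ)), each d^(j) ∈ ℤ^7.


Barcode: M ≅ I[1,3], I[2,2], I[4,5], I[6,7], I[7,7]. HN layers by μ_θ (7 steps, strictly decreasing):
  μ^(1)=47; μ^(2)=38; μ^(3)=11; μ^(4)=13/2; μ^(5)=2; μ^(6)=-34; μ^(7)=-43

((0, 0, 1, 0, 0, 0, 0); (0, 0, 0, 0, 1, 0, 0); (0, 0, 0, 1, 0, 0, 0); (1, 1, 0, 0, 0, 0, 0); (0, 1, 0, 0, 0, 0, 0); (0, 0, 0, 0, 0, 0, 2); (0, 0, 0, 0, 0, 1, 0))


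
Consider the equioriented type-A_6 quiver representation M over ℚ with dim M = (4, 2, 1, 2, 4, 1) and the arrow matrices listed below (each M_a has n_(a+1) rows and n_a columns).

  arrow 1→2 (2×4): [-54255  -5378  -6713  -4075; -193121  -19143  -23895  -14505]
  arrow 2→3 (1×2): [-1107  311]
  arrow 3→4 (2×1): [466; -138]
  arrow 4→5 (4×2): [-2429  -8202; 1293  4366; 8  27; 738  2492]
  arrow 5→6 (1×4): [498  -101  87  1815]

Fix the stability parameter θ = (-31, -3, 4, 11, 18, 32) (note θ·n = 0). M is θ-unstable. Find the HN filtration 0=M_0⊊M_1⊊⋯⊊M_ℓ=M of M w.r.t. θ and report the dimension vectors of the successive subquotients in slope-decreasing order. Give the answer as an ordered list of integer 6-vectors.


Via rank(M_{q-1}∘⋯∘M_p): M ≅ I[1,1]^2, I[1,2], I[1,5], I[4,6], I[5,5]^2.
μ_θ-semistable layers: μ^(1)=32; μ^(2)=18; μ^(3)=11; μ^(4)=4; μ^(5)=-3; μ^(6)=-31

((0, 0, 0, 0, 0, 1); (0, 0, 0, 0, 4, 0); (0, 0, 0, 2, 0, 0); (0, 0, 1, 0, 0, 0); (0, 2, 0, 0, 0, 0); (4, 0, 0, 0, 0, 0))


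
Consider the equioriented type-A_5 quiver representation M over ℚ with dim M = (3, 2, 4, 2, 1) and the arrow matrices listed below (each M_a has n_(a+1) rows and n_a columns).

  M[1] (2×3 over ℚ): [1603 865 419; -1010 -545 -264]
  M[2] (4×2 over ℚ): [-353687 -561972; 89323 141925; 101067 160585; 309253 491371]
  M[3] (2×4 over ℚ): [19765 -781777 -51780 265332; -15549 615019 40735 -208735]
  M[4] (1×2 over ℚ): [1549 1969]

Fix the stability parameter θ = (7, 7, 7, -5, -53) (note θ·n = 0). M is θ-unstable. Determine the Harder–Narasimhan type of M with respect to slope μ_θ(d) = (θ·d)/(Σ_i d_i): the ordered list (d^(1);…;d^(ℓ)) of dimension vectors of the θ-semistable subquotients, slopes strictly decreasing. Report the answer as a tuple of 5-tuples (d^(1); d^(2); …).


Barcode: M ≅ I[1,1], I[1,3], I[1,4], I[3,3], I[3,5]. HN layers by μ_θ (3 steps, strictly decreasing):
  μ^(1)=7; μ^(2)=4; μ^(3)=-17

((2, 1, 2, 0, 0); (1, 1, 1, 1, 0); (0, 0, 1, 1, 1))


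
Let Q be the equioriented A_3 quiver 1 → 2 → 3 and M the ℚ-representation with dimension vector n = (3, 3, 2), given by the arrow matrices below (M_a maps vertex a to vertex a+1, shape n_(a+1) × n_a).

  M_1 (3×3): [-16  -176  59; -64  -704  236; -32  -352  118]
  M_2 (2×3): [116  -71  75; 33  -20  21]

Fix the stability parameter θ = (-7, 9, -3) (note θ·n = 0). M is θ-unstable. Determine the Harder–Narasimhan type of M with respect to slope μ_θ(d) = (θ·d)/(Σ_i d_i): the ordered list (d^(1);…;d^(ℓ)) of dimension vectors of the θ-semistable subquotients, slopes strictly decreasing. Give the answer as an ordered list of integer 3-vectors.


Via rank(M_{q-1}∘⋯∘M_p): M ≅ I[1,1]^2, I[1,3], I[2,2], I[2,3].
μ_θ-semistable layers: μ^(1)=9; μ^(2)=3; μ^(3)=-7

((0, 1, 0); (0, 2, 2); (3, 0, 0))


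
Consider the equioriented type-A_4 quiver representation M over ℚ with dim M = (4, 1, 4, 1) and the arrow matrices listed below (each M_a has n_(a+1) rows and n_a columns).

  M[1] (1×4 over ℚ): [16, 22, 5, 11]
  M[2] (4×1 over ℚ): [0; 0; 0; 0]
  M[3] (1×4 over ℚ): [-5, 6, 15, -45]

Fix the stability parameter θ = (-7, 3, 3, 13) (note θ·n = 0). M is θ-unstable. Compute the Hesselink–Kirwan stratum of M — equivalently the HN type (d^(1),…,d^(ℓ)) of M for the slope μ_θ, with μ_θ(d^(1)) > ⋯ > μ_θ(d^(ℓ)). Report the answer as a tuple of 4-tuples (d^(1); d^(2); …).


Via rank(M_{q-1}∘⋯∘M_p): M ≅ I[1,1]^3, I[1,2], I[3,3]^3, I[3,4].
μ_θ-semistable layers: μ^(1)=13; μ^(2)=3; μ^(3)=-7

((0, 0, 0, 1); (0, 1, 4, 0); (4, 0, 0, 0))


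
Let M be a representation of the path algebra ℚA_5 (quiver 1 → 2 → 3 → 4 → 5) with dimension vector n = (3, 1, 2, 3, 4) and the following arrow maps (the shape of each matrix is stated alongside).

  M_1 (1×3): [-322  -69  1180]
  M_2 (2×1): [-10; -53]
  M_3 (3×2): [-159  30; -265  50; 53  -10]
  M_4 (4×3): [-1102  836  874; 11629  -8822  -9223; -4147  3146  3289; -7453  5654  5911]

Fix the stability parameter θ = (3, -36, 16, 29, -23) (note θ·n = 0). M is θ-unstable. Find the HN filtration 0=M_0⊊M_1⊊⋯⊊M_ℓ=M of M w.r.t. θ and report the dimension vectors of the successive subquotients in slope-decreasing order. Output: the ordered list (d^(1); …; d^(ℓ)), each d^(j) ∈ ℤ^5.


Via rank(M_{q-1}∘⋯∘M_p): M ≅ I[1,1]^2, I[1,3], I[3,4], I[4,4], I[4,5], I[5,5]^3.
μ_θ-semistable layers: μ^(1)=29; μ^(2)=16; μ^(3)=3; μ^(4)=-33/2; μ^(5)=-23

((0, 0, 0, 2, 0); (0, 0, 2, 0, 0); (2, 0, 0, 1, 1); (1, 1, 0, 0, 0); (0, 0, 0, 0, 3))


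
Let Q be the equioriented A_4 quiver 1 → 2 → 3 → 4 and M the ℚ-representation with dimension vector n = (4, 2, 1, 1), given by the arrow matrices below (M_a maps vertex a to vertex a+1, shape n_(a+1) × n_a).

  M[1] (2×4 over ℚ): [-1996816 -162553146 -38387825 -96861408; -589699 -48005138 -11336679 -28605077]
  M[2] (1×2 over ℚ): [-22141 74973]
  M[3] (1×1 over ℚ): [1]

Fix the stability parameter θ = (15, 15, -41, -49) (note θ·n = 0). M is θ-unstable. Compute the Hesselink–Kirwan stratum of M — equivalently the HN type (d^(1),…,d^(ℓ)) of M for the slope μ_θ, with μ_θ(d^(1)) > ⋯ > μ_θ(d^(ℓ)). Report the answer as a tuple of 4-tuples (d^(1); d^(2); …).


Interval decomposition of M: I[1,1]^2, I[1,2], I[1,4].
HN type (ℓ=2): μ^(1)=15; μ^(2)=-15

((3, 1, 0, 0); (1, 1, 1, 1))


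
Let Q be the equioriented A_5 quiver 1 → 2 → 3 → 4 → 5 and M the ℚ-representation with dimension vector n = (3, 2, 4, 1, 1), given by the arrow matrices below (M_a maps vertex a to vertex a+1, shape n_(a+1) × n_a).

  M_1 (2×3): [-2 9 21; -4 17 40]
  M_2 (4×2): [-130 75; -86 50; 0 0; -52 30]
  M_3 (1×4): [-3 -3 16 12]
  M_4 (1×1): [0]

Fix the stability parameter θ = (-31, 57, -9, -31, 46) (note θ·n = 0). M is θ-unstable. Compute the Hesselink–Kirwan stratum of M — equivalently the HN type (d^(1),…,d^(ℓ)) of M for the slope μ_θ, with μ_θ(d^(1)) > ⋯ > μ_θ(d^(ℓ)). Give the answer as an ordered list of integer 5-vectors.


Via rank(M_{q-1}∘⋯∘M_p): M ≅ I[1,1], I[1,3], I[1,4], I[3,3]^2, I[5,5].
μ_θ-semistable layers: μ^(1)=46; μ^(2)=24; μ^(3)=17/3; μ^(4)=-9; μ^(5)=-31

((0, 0, 0, 0, 1); (0, 1, 1, 0, 0); (0, 1, 1, 1, 0); (0, 0, 2, 0, 0); (3, 0, 0, 0, 0))


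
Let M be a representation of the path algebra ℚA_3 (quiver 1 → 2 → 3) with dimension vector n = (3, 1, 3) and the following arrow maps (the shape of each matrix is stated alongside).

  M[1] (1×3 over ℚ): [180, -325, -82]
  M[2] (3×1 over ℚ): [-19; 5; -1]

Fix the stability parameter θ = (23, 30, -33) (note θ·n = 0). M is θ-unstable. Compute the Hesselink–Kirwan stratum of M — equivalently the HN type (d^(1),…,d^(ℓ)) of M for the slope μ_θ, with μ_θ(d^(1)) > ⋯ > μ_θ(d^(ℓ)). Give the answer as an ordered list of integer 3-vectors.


Interval decomposition of M: I[1,1]^2, I[1,3], I[3,3]^2.
HN type (ℓ=3): μ^(1)=23; μ^(2)=20/3; μ^(3)=-33

((2, 0, 0); (1, 1, 1); (0, 0, 2))


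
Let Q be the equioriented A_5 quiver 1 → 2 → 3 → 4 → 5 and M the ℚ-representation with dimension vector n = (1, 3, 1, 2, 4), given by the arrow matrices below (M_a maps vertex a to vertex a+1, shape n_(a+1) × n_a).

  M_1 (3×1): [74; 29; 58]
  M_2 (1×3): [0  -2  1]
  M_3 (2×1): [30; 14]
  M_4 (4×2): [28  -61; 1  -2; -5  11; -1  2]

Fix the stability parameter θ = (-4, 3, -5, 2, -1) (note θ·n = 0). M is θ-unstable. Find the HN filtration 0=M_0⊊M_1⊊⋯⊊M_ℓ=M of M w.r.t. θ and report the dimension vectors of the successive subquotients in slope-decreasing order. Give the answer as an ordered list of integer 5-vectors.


Via rank(M_{q-1}∘⋯∘M_p): M ≅ I[1,2], I[2,2], I[2,5], I[4,5], I[5,5]^2.
μ_θ-semistable layers: μ^(1)=3; μ^(2)=1/2; μ^(3)=-1; μ^(4)=-4

((0, 2, 0, 0, 0); (0, 0, 0, 2, 2); (0, 1, 1, 0, 2); (1, 0, 0, 0, 0))


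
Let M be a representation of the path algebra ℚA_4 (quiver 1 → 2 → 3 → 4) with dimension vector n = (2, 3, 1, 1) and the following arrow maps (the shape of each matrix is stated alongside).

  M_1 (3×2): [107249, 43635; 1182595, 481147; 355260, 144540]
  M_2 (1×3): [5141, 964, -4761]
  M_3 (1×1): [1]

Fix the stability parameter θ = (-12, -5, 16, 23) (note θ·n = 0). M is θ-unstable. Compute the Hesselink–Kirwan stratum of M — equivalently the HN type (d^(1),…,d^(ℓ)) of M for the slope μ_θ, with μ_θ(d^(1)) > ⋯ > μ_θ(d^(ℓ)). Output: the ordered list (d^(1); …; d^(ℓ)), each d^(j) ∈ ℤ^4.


Interval decomposition of M: I[1,2], I[1,4], I[2,2].
HN type (ℓ=4): μ^(1)=23; μ^(2)=16; μ^(3)=-5; μ^(4)=-12

((0, 0, 0, 1); (0, 0, 1, 0); (0, 3, 0, 0); (2, 0, 0, 0))


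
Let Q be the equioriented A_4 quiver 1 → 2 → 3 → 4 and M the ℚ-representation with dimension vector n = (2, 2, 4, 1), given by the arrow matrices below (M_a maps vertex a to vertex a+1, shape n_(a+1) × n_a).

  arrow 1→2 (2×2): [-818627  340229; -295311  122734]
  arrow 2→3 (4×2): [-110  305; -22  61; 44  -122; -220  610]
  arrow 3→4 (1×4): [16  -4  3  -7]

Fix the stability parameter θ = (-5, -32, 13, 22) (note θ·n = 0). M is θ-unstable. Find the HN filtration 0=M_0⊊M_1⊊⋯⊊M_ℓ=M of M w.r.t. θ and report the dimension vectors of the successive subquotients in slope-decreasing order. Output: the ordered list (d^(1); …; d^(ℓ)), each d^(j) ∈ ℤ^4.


Barcode: M ≅ I[1,2], I[1,3], I[3,3]^2, I[3,4]. HN layers by μ_θ (3 steps, strictly decreasing):
  μ^(1)=22; μ^(2)=13; μ^(3)=-37/2

((0, 0, 0, 1); (0, 0, 4, 0); (2, 2, 0, 0))


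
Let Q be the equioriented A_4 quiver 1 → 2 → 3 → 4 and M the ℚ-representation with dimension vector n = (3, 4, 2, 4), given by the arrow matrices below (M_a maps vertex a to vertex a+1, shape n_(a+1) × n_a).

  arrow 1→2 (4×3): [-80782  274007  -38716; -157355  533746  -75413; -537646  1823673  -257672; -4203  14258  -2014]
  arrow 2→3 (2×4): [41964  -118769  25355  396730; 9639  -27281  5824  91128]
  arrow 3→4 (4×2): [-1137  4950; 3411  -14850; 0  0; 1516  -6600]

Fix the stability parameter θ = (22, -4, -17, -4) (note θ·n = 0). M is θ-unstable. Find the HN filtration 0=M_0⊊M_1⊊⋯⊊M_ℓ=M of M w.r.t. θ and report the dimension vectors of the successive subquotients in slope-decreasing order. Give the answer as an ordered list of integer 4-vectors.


Via rank(M_{q-1}∘⋯∘M_p): M ≅ I[1,2], I[1,3], I[1,4], I[2,2], I[4,4]^3.
μ_θ-semistable layers: μ^(1)=9; μ^(2)=1/3; μ^(3)=-3/4; μ^(4)=-4

((1, 1, 0, 0); (1, 1, 1, 0); (1, 1, 1, 1); (0, 1, 0, 3))


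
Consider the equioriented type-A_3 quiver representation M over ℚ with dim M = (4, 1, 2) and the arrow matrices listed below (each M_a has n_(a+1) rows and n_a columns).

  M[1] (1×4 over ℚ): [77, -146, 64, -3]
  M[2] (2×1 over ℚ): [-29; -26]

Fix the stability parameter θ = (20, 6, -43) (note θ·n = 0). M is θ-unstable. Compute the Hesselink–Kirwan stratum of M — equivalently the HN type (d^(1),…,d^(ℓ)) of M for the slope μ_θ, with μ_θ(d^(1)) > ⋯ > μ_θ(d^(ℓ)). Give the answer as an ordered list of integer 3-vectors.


Barcode: M ≅ I[1,1]^3, I[1,3], I[3,3]. HN layers by μ_θ (3 steps, strictly decreasing):
  μ^(1)=20; μ^(2)=-17/3; μ^(3)=-43

((3, 0, 0); (1, 1, 1); (0, 0, 1))


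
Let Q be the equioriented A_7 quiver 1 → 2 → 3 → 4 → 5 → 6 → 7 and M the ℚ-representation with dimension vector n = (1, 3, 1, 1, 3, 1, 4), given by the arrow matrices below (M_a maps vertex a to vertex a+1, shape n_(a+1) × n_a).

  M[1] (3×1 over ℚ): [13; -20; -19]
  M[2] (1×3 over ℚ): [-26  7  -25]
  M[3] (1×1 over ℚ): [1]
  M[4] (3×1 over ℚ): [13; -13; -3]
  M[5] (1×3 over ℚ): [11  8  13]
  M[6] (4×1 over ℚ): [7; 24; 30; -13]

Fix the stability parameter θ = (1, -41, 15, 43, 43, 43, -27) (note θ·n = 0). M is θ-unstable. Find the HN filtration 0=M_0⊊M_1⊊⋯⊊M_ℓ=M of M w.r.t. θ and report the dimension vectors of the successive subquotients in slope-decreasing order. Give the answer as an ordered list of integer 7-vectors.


Barcode: M ≅ I[1,5], I[2,2]^2, I[5,5], I[5,7], I[7,7]^3. HN layers by μ_θ (6 steps, strictly decreasing):
  μ^(1)=43; μ^(2)=59/3; μ^(3)=15; μ^(4)=-20; μ^(5)=-27; μ^(6)=-41

((0, 0, 0, 1, 2, 0, 0); (0, 0, 0, 0, 1, 1, 1); (0, 0, 1, 0, 0, 0, 0); (1, 1, 0, 0, 0, 0, 0); (0, 0, 0, 0, 0, 0, 3); (0, 2, 0, 0, 0, 0, 0))


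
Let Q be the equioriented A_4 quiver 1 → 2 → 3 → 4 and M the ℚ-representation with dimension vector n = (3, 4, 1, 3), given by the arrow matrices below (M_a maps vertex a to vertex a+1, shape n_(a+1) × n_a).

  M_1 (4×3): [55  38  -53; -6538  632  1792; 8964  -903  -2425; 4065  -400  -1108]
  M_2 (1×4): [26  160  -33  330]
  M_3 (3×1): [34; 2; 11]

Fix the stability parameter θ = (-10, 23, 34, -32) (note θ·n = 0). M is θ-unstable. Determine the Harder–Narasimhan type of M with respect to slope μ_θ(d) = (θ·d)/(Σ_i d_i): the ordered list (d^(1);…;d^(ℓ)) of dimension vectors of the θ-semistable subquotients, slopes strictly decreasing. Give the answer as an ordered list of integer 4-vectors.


Barcode: M ≅ I[1,2]^2, I[1,4], I[2,2], I[4,4]^2. HN layers by μ_θ (4 steps, strictly decreasing):
  μ^(1)=23; μ^(2)=25/3; μ^(3)=-10; μ^(4)=-32

((0, 3, 0, 0); (0, 1, 1, 1); (3, 0, 0, 0); (0, 0, 0, 2))


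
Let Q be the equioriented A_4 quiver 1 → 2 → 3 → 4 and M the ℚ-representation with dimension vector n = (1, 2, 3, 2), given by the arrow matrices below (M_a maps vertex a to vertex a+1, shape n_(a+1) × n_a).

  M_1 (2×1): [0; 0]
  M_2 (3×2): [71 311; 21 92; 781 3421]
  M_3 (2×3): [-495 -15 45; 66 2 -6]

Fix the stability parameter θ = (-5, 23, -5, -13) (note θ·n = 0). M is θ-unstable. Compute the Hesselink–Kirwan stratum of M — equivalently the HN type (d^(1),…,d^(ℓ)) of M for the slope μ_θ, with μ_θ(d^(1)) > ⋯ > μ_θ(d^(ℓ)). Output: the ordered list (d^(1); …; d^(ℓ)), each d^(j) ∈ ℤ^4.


Via rank(M_{q-1}∘⋯∘M_p): M ≅ I[1,1], I[2,3], I[2,4], I[3,3], I[4,4].
μ_θ-semistable layers: μ^(1)=9; μ^(2)=5/3; μ^(3)=-5; μ^(4)=-13

((0, 1, 1, 0); (0, 1, 1, 1); (1, 0, 1, 0); (0, 0, 0, 1))


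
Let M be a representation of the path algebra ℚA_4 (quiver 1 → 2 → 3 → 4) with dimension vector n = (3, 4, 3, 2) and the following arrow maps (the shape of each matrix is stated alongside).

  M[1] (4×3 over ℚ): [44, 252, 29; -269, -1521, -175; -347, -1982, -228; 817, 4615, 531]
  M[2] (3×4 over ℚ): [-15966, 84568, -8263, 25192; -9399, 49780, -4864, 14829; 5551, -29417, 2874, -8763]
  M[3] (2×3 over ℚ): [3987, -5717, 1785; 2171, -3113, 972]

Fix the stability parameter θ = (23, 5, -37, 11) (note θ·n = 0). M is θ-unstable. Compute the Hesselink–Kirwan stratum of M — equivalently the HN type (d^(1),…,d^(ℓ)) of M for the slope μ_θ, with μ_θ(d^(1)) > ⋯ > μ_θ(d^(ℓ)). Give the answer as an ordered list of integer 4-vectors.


Interval decomposition of M: I[1,3], I[1,4]^2, I[2,2].
HN type (ℓ=3): μ^(1)=11; μ^(2)=5; μ^(3)=-3

((0, 0, 0, 2); (0, 1, 0, 0); (3, 3, 3, 0))


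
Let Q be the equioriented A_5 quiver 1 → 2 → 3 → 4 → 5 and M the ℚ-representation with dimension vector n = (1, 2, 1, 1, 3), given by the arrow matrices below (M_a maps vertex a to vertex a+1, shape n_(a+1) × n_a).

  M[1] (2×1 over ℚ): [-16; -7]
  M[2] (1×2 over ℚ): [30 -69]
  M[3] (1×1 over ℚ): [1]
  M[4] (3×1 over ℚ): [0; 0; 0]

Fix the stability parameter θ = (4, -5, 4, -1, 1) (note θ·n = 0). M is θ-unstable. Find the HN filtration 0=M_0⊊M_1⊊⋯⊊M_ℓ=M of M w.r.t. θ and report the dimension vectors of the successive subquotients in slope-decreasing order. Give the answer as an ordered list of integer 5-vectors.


Barcode: M ≅ I[1,4], I[2,2], I[5,5]^3. HN layers by μ_θ (4 steps, strictly decreasing):
  μ^(1)=3/2; μ^(2)=1; μ^(3)=-1/2; μ^(4)=-5

((0, 0, 1, 1, 0); (0, 0, 0, 0, 3); (1, 1, 0, 0, 0); (0, 1, 0, 0, 0))


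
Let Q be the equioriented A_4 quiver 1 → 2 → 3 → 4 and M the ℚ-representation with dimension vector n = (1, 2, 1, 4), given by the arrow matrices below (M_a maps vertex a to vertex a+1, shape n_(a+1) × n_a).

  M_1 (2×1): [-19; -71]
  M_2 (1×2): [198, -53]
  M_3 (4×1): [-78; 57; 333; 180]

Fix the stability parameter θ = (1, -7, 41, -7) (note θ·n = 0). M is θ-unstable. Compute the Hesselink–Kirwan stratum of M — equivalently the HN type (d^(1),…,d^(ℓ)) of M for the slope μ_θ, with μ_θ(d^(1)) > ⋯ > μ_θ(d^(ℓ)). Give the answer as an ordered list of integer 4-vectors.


Via rank(M_{q-1}∘⋯∘M_p): M ≅ I[1,4], I[2,2], I[4,4]^3.
μ_θ-semistable layers: μ^(1)=17; μ^(2)=-3; μ^(3)=-7

((0, 0, 1, 1); (1, 1, 0, 0); (0, 1, 0, 3))


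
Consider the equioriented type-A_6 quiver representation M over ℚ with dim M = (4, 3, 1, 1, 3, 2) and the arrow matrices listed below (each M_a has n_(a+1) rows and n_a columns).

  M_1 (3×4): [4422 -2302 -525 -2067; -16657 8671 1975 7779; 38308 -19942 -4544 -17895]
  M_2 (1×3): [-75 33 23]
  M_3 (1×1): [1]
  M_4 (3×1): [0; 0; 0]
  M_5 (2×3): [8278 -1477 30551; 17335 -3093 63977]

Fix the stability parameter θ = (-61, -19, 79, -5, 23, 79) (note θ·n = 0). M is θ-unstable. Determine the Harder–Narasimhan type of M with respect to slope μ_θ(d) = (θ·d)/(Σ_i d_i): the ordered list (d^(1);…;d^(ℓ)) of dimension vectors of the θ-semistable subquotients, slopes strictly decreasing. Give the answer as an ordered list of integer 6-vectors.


Interval decomposition of M: I[1,1], I[1,2]^2, I[1,4], I[5,5], I[5,6]^2.
HN type (ℓ=5): μ^(1)=79; μ^(2)=37; μ^(3)=23; μ^(4)=-19; μ^(5)=-61

((0, 0, 0, 0, 0, 2); (0, 0, 1, 1, 0, 0); (0, 0, 0, 0, 3, 0); (0, 3, 0, 0, 0, 0); (4, 0, 0, 0, 0, 0))


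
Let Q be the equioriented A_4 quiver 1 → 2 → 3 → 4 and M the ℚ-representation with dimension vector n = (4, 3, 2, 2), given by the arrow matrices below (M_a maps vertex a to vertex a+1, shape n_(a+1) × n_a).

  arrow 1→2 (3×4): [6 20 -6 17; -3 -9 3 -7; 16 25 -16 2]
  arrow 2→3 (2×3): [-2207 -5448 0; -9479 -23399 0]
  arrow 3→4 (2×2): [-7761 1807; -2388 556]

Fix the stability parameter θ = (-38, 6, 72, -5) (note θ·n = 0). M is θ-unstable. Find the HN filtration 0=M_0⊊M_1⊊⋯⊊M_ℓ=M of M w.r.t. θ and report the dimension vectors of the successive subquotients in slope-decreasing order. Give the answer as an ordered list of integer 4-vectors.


Interval decomposition of M: I[1,1], I[1,2], I[1,3], I[1,4], I[4,4].
HN type (ℓ=5): μ^(1)=72; μ^(2)=67/2; μ^(3)=6; μ^(4)=-5; μ^(5)=-38

((0, 0, 1, 0); (0, 0, 1, 1); (0, 3, 0, 0); (0, 0, 0, 1); (4, 0, 0, 0))


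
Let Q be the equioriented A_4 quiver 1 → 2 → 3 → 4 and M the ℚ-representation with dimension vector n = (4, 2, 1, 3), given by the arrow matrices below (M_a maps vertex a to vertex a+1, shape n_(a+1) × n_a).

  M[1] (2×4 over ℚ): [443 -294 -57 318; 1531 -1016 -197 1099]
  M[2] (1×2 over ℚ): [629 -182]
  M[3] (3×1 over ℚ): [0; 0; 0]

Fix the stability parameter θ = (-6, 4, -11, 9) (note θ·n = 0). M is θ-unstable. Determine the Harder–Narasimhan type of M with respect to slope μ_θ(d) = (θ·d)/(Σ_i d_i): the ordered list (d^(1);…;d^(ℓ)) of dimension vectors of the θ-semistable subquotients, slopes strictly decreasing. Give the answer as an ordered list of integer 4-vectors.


Barcode: M ≅ I[1,1]^2, I[1,2], I[1,3], I[4,4]^3. HN layers by μ_θ (4 steps, strictly decreasing):
  μ^(1)=9; μ^(2)=4; μ^(3)=-7/2; μ^(4)=-6

((0, 0, 0, 3); (0, 1, 0, 0); (0, 1, 1, 0); (4, 0, 0, 0))


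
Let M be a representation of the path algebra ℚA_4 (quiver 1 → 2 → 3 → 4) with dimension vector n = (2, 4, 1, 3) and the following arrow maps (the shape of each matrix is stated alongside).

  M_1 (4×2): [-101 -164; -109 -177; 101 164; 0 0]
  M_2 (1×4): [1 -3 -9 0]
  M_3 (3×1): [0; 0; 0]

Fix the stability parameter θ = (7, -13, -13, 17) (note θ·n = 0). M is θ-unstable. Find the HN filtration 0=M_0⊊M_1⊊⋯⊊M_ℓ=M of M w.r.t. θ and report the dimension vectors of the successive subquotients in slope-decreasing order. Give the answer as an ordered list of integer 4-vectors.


Via rank(M_{q-1}∘⋯∘M_p): M ≅ I[1,2], I[1,3], I[2,2]^2, I[4,4]^3.
μ_θ-semistable layers: μ^(1)=17; μ^(2)=-3; μ^(3)=-19/3; μ^(4)=-13

((0, 0, 0, 3); (1, 1, 0, 0); (1, 1, 1, 0); (0, 2, 0, 0))


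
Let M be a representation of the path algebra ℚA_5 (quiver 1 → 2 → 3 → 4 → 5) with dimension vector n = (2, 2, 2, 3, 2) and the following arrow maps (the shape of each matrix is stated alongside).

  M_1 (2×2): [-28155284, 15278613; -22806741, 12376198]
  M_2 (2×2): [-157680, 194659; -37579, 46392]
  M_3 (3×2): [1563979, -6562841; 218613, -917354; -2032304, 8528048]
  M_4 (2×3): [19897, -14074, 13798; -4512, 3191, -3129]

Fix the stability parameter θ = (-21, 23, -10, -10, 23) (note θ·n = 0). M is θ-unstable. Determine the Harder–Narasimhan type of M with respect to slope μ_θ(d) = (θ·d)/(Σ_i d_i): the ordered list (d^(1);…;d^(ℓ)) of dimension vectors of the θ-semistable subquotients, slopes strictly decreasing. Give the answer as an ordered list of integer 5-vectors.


Interval decomposition of M: I[1,5]^2, I[4,4].
HN type (ℓ=4): μ^(1)=23; μ^(2)=1; μ^(3)=-10; μ^(4)=-21

((0, 0, 0, 0, 2); (0, 2, 2, 2, 0); (0, 0, 0, 1, 0); (2, 0, 0, 0, 0))


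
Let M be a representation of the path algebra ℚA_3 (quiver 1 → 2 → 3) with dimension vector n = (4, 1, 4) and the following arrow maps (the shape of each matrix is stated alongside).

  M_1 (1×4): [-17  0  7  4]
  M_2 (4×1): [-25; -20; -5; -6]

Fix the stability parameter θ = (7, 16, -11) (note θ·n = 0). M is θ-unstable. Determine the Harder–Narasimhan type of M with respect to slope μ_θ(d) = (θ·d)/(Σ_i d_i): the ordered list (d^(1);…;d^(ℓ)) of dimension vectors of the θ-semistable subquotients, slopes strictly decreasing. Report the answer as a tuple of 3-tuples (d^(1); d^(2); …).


Interval decomposition of M: I[1,1]^3, I[1,3], I[3,3]^3.
HN type (ℓ=3): μ^(1)=7; μ^(2)=4; μ^(3)=-11

((3, 0, 0); (1, 1, 1); (0, 0, 3))


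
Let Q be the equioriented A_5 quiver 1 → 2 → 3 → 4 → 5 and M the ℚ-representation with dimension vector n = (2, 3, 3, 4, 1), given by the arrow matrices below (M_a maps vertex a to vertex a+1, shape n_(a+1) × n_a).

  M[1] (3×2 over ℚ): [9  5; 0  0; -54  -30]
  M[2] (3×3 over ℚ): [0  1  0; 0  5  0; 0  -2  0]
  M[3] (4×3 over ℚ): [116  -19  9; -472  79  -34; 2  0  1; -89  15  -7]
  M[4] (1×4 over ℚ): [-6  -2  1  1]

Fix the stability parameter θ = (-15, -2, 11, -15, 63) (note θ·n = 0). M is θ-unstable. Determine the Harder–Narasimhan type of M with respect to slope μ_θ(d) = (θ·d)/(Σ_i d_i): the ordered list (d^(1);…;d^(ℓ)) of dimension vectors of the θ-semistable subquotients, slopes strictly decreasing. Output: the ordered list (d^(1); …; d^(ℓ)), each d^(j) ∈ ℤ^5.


Barcode: M ≅ I[1,1], I[1,2], I[2,2], I[2,4], I[3,4], I[3,5], I[4,4]. HN layers by μ_θ (3 steps, strictly decreasing):
  μ^(1)=63; μ^(2)=-2; μ^(3)=-15

((0, 0, 0, 0, 1); (0, 3, 3, 3, 0); (2, 0, 0, 1, 0))


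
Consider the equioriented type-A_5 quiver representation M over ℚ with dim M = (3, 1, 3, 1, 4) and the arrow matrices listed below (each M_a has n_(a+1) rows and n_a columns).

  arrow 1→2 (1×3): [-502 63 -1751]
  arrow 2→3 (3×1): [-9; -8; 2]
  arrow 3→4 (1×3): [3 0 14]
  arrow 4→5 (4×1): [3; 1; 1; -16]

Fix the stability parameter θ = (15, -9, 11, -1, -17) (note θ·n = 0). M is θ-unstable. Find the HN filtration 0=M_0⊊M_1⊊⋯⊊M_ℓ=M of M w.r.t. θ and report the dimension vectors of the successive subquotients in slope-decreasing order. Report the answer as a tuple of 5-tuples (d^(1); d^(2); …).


Via rank(M_{q-1}∘⋯∘M_p): M ≅ I[1,1]^2, I[1,5], I[3,3]^2, I[5,5]^3.
μ_θ-semistable layers: μ^(1)=15; μ^(2)=11; μ^(3)=-1/5; μ^(4)=-17

((2, 0, 0, 0, 0); (0, 0, 2, 0, 0); (1, 1, 1, 1, 1); (0, 0, 0, 0, 3))


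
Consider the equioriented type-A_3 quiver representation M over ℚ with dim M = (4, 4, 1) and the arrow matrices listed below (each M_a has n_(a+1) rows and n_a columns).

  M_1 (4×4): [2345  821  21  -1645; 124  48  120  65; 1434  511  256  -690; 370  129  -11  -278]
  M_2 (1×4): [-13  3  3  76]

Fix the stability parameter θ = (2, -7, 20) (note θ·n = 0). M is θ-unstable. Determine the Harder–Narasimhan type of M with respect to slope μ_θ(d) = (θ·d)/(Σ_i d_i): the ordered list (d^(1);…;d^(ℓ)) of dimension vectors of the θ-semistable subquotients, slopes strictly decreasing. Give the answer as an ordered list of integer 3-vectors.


Barcode: M ≅ I[1,2]^3, I[1,3]. HN layers by μ_θ (2 steps, strictly decreasing):
  μ^(1)=20; μ^(2)=-5/2

((0, 0, 1); (4, 4, 0))


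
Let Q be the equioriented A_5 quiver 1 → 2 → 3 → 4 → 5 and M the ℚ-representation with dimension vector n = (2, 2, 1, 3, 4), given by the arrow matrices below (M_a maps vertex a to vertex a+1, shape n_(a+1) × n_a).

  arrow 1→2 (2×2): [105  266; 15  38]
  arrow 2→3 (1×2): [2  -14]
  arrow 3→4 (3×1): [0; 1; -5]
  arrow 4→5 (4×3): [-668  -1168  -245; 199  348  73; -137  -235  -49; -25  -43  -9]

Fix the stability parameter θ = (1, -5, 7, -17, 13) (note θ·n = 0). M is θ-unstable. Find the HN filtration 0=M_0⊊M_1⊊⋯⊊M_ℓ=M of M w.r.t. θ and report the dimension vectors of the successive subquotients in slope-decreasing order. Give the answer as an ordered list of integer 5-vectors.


Interval decomposition of M: I[1,1], I[1,2], I[2,5], I[4,5]^2, I[5,5].
HN type (ℓ=5): μ^(1)=13; μ^(2)=1; μ^(3)=-2; μ^(4)=-5; μ^(5)=-17

((0, 0, 0, 0, 4); (1, 0, 0, 0, 0); (1, 1, 0, 0, 0); (0, 1, 1, 1, 0); (0, 0, 0, 2, 0))


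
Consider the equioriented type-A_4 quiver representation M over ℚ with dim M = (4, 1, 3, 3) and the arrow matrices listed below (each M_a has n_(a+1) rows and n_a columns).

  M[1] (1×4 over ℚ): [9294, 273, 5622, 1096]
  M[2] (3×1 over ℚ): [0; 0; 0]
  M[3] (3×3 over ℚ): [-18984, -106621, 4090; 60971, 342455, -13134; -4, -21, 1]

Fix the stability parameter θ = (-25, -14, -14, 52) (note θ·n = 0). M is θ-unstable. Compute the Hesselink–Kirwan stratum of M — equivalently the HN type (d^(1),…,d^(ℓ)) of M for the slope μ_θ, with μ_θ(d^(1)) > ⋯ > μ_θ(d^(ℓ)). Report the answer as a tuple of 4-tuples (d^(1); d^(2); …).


Via rank(M_{q-1}∘⋯∘M_p): M ≅ I[1,1]^3, I[1,2], I[3,4]^3.
μ_θ-semistable layers: μ^(1)=52; μ^(2)=-14; μ^(3)=-25

((0, 0, 0, 3); (0, 1, 3, 0); (4, 0, 0, 0))


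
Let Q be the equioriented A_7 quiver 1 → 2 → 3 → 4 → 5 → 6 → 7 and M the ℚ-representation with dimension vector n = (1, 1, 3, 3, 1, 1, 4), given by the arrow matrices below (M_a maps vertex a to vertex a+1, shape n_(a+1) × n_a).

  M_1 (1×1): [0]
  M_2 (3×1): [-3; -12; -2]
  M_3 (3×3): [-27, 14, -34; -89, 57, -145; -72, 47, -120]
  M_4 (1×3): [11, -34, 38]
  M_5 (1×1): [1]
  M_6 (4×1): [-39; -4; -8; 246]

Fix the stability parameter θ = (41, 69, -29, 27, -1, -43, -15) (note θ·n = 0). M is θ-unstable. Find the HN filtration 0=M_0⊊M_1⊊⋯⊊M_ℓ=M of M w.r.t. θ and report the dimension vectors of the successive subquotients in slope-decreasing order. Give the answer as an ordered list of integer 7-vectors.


Interval decomposition of M: I[1,1], I[2,7], I[3,4]^2, I[7,7]^3.
HN type (ℓ=5): μ^(1)=41; μ^(2)=27; μ^(3)=4/3; μ^(4)=-15; μ^(5)=-29

((1, 0, 0, 0, 0, 0, 0); (0, 0, 0, 2, 0, 0, 0); (0, 1, 1, 1, 1, 1, 1); (0, 0, 0, 0, 0, 0, 3); (0, 0, 2, 0, 0, 0, 0))


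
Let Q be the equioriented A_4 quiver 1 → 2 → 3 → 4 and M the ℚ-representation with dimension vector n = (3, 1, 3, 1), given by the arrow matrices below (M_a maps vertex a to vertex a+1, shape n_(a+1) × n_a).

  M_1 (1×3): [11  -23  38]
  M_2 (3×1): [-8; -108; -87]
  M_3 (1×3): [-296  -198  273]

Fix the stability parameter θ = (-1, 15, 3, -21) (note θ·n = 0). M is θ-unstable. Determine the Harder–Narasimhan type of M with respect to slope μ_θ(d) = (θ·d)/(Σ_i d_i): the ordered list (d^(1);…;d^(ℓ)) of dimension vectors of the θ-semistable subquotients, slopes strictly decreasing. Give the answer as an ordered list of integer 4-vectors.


Interval decomposition of M: I[1,1]^2, I[1,4], I[3,3]^2.
HN type (ℓ=2): μ^(1)=3; μ^(2)=-1

((0, 0, 2, 0); (3, 1, 1, 1))


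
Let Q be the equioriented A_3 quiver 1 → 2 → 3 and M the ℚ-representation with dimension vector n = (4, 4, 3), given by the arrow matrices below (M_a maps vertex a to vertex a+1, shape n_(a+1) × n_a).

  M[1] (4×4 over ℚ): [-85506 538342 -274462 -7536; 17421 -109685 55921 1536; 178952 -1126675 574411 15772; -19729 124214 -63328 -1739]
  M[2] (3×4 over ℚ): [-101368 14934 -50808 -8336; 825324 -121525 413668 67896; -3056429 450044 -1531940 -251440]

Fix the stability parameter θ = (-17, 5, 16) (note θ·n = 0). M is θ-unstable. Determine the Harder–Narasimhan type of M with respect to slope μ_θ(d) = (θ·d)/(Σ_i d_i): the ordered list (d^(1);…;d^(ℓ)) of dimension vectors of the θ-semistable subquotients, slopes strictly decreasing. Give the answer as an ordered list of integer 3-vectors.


Via rank(M_{q-1}∘⋯∘M_p): M ≅ I[1,1], I[1,2]^2, I[1,3], I[2,3], I[3,3].
μ_θ-semistable layers: μ^(1)=16; μ^(2)=5; μ^(3)=-17

((0, 0, 3); (0, 4, 0); (4, 0, 0))


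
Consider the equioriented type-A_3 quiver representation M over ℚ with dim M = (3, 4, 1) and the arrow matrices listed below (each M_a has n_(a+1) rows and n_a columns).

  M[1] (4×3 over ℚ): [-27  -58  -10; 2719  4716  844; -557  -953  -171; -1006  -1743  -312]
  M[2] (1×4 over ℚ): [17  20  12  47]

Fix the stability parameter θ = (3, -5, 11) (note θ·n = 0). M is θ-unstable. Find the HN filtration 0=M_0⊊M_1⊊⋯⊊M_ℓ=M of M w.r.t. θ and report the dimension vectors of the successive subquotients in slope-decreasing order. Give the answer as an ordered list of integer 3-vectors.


Via rank(M_{q-1}∘⋯∘M_p): M ≅ I[1,2]^2, I[1,3], I[2,2].
μ_θ-semistable layers: μ^(1)=11; μ^(2)=-1; μ^(3)=-5

((0, 0, 1); (3, 3, 0); (0, 1, 0))


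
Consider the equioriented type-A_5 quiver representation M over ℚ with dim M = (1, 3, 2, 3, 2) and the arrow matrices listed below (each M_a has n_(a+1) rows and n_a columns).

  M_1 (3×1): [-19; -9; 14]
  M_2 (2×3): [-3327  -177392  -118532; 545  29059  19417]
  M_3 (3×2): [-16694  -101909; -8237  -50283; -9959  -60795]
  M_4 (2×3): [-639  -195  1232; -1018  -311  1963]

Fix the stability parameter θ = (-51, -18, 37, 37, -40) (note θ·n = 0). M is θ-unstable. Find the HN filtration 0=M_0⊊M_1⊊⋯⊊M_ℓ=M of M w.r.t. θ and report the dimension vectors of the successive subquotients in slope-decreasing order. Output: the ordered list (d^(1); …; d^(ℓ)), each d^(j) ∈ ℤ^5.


Interval decomposition of M: I[1,5], I[2,2], I[2,5], I[4,4].
HN type (ℓ=4): μ^(1)=37; μ^(2)=34/3; μ^(3)=-18; μ^(4)=-51

((0, 0, 0, 1, 0); (0, 0, 2, 2, 2); (0, 3, 0, 0, 0); (1, 0, 0, 0, 0))


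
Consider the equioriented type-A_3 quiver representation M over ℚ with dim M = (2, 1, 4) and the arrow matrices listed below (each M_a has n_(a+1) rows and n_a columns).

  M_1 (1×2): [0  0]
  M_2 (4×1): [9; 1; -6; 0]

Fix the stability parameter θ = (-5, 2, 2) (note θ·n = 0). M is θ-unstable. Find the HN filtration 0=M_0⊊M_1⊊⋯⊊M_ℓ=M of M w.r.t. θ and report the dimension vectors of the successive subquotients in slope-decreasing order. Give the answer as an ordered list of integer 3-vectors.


Barcode: M ≅ I[1,1]^2, I[2,3], I[3,3]^3. HN layers by μ_θ (2 steps, strictly decreasing):
  μ^(1)=2; μ^(2)=-5

((0, 1, 4); (2, 0, 0))


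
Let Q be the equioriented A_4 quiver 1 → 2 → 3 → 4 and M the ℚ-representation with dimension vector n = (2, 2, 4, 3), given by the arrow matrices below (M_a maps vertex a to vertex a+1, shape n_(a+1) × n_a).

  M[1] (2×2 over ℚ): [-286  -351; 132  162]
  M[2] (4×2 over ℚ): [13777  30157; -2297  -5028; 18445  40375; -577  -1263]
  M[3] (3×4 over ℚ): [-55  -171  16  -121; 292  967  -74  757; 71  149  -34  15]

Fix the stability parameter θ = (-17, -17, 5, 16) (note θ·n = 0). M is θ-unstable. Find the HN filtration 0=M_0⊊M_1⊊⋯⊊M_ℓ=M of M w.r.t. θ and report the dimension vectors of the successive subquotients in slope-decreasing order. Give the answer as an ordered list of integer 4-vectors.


Interval decomposition of M: I[1,1], I[1,4], I[2,4], I[3,3], I[3,4].
HN type (ℓ=3): μ^(1)=16; μ^(2)=5; μ^(3)=-17

((0, 0, 0, 3); (0, 0, 4, 0); (2, 2, 0, 0))


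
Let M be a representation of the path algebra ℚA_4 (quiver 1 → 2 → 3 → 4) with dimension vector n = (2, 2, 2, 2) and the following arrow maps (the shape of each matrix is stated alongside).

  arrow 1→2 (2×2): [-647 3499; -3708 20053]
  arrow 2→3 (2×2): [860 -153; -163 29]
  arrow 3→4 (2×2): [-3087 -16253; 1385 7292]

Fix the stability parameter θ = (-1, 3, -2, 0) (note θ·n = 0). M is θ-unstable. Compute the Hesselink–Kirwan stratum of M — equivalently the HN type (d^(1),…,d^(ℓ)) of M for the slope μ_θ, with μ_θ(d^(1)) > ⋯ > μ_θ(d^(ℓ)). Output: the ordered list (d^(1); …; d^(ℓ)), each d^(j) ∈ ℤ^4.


Barcode: M ≅ I[1,4]^2. HN layers by μ_θ (2 steps, strictly decreasing):
  μ^(1)=1/3; μ^(2)=-1

((0, 2, 2, 2); (2, 0, 0, 0))


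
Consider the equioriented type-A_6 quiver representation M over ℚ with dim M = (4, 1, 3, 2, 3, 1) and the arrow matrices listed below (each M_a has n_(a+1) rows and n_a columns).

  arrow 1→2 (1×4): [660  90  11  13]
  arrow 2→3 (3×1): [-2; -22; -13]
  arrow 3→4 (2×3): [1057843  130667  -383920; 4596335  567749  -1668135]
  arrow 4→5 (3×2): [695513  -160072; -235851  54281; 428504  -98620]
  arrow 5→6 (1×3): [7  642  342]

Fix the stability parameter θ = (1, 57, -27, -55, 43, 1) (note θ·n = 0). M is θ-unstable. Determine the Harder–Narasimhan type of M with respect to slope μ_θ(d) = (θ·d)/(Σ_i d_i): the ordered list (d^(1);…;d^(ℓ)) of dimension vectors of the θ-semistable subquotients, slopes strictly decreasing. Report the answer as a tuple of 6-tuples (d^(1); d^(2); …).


Interval decomposition of M: I[1,1]^3, I[1,6], I[3,3], I[3,5], I[5,5].
HN type (ℓ=6): μ^(1)=43; μ^(2)=22; μ^(3)=1; μ^(4)=-6; μ^(5)=-27; μ^(6)=-41

((0, 0, 0, 0, 2, 0); (0, 0, 0, 0, 1, 1); (3, 0, 0, 0, 0, 0); (1, 1, 1, 1, 0, 0); (0, 0, 1, 0, 0, 0); (0, 0, 1, 1, 0, 0))


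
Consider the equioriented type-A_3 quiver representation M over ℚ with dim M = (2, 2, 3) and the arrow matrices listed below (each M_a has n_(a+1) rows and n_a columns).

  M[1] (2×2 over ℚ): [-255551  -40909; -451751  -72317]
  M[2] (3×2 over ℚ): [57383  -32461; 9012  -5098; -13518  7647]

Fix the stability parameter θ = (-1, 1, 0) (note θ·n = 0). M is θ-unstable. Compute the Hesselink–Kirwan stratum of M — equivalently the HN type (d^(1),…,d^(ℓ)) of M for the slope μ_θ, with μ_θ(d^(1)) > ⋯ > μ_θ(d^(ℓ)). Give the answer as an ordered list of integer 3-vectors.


Barcode: M ≅ I[1,3]^2, I[3,3]. HN layers by μ_θ (3 steps, strictly decreasing):
  μ^(1)=1/2; μ^(2)=0; μ^(3)=-1

((0, 2, 2); (0, 0, 1); (2, 0, 0))


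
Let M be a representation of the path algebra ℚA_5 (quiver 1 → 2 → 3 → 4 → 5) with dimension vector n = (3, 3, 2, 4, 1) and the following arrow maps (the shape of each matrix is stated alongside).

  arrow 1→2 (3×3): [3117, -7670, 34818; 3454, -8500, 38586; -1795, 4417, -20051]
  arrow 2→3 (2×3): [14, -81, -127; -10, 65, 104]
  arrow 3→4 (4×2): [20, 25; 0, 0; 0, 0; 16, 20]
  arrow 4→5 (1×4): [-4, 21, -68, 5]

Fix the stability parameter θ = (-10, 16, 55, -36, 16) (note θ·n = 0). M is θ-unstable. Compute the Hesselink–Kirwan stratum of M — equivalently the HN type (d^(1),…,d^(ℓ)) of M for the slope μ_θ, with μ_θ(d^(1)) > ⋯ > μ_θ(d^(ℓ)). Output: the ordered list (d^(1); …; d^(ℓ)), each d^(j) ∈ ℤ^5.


Barcode: M ≅ I[1,2], I[1,3], I[1,4], I[4,4]^2, I[4,5]. HN layers by μ_θ (5 steps, strictly decreasing):
  μ^(1)=55; μ^(2)=16; μ^(3)=35/3; μ^(4)=-10; μ^(5)=-36

((0, 0, 1, 0, 0); (0, 2, 0, 0, 1); (0, 1, 1, 1, 0); (3, 0, 0, 0, 0); (0, 0, 0, 3, 0))


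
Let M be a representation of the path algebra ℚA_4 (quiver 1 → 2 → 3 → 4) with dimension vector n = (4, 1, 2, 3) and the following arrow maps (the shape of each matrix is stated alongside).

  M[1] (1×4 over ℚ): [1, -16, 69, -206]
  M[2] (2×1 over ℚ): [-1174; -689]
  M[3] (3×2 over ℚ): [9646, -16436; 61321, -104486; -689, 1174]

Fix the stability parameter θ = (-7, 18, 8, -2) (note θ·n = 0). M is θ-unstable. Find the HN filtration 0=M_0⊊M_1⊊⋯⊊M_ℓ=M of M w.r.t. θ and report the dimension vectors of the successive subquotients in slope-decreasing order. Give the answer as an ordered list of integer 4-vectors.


Barcode: M ≅ I[1,1]^3, I[1,3], I[3,4], I[4,4]^2. HN layers by μ_θ (4 steps, strictly decreasing):
  μ^(1)=13; μ^(2)=3; μ^(3)=-2; μ^(4)=-7

((0, 1, 1, 0); (0, 0, 1, 1); (0, 0, 0, 2); (4, 0, 0, 0))


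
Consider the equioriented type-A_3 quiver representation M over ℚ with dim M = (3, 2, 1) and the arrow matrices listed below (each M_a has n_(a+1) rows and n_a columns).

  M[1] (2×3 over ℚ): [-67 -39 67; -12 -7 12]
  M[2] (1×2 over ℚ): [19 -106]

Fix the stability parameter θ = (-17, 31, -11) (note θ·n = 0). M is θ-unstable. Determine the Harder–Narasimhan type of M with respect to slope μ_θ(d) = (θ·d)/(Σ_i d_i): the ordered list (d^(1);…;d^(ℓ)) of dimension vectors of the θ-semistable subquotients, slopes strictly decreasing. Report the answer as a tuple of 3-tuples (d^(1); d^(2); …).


Via rank(M_{q-1}∘⋯∘M_p): M ≅ I[1,1], I[1,2], I[1,3].
μ_θ-semistable layers: μ^(1)=31; μ^(2)=10; μ^(3)=-17

((0, 1, 0); (0, 1, 1); (3, 0, 0))
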